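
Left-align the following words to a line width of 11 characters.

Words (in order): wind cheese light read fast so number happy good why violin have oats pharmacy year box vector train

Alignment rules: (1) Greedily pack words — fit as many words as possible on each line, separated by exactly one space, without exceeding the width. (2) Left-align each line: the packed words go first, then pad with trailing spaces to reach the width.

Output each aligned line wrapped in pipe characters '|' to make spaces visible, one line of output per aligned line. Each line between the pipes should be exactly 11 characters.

Line 1: ['wind', 'cheese'] (min_width=11, slack=0)
Line 2: ['light', 'read'] (min_width=10, slack=1)
Line 3: ['fast', 'so'] (min_width=7, slack=4)
Line 4: ['number'] (min_width=6, slack=5)
Line 5: ['happy', 'good'] (min_width=10, slack=1)
Line 6: ['why', 'violin'] (min_width=10, slack=1)
Line 7: ['have', 'oats'] (min_width=9, slack=2)
Line 8: ['pharmacy'] (min_width=8, slack=3)
Line 9: ['year', 'box'] (min_width=8, slack=3)
Line 10: ['vector'] (min_width=6, slack=5)
Line 11: ['train'] (min_width=5, slack=6)

Answer: |wind cheese|
|light read |
|fast so    |
|number     |
|happy good |
|why violin |
|have oats  |
|pharmacy   |
|year box   |
|vector     |
|train      |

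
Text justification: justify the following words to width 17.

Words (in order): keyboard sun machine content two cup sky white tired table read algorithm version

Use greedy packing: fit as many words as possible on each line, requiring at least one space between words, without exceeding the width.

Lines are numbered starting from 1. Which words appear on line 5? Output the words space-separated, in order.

Answer: algorithm version

Derivation:
Line 1: ['keyboard', 'sun'] (min_width=12, slack=5)
Line 2: ['machine', 'content'] (min_width=15, slack=2)
Line 3: ['two', 'cup', 'sky', 'white'] (min_width=17, slack=0)
Line 4: ['tired', 'table', 'read'] (min_width=16, slack=1)
Line 5: ['algorithm', 'version'] (min_width=17, slack=0)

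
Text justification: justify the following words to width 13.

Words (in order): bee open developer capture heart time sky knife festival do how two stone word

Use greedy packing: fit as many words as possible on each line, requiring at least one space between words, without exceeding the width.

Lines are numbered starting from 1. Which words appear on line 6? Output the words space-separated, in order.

Line 1: ['bee', 'open'] (min_width=8, slack=5)
Line 2: ['developer'] (min_width=9, slack=4)
Line 3: ['capture', 'heart'] (min_width=13, slack=0)
Line 4: ['time', 'sky'] (min_width=8, slack=5)
Line 5: ['knife'] (min_width=5, slack=8)
Line 6: ['festival', 'do'] (min_width=11, slack=2)
Line 7: ['how', 'two', 'stone'] (min_width=13, slack=0)
Line 8: ['word'] (min_width=4, slack=9)

Answer: festival do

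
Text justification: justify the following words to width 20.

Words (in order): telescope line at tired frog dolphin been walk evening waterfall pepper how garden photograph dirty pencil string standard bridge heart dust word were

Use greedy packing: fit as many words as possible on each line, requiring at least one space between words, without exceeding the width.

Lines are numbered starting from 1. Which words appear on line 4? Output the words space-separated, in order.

Answer: waterfall pepper how

Derivation:
Line 1: ['telescope', 'line', 'at'] (min_width=17, slack=3)
Line 2: ['tired', 'frog', 'dolphin'] (min_width=18, slack=2)
Line 3: ['been', 'walk', 'evening'] (min_width=17, slack=3)
Line 4: ['waterfall', 'pepper', 'how'] (min_width=20, slack=0)
Line 5: ['garden', 'photograph'] (min_width=17, slack=3)
Line 6: ['dirty', 'pencil', 'string'] (min_width=19, slack=1)
Line 7: ['standard', 'bridge'] (min_width=15, slack=5)
Line 8: ['heart', 'dust', 'word', 'were'] (min_width=20, slack=0)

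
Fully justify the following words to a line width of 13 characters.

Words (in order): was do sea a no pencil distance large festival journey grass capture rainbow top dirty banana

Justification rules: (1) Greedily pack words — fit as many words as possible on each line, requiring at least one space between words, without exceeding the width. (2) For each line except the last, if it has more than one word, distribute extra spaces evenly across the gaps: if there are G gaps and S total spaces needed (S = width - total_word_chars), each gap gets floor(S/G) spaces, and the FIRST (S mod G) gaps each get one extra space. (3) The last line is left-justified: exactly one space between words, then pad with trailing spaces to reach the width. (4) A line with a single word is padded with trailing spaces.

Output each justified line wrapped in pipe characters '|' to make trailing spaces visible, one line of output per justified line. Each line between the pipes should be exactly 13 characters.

Answer: |was  do sea a|
|no     pencil|
|distance     |
|large        |
|festival     |
|journey grass|
|capture      |
|rainbow   top|
|dirty banana |

Derivation:
Line 1: ['was', 'do', 'sea', 'a'] (min_width=12, slack=1)
Line 2: ['no', 'pencil'] (min_width=9, slack=4)
Line 3: ['distance'] (min_width=8, slack=5)
Line 4: ['large'] (min_width=5, slack=8)
Line 5: ['festival'] (min_width=8, slack=5)
Line 6: ['journey', 'grass'] (min_width=13, slack=0)
Line 7: ['capture'] (min_width=7, slack=6)
Line 8: ['rainbow', 'top'] (min_width=11, slack=2)
Line 9: ['dirty', 'banana'] (min_width=12, slack=1)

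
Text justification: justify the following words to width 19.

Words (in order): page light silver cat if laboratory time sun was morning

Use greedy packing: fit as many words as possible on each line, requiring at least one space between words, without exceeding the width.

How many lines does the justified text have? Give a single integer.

Line 1: ['page', 'light', 'silver'] (min_width=17, slack=2)
Line 2: ['cat', 'if', 'laboratory'] (min_width=17, slack=2)
Line 3: ['time', 'sun', 'was'] (min_width=12, slack=7)
Line 4: ['morning'] (min_width=7, slack=12)
Total lines: 4

Answer: 4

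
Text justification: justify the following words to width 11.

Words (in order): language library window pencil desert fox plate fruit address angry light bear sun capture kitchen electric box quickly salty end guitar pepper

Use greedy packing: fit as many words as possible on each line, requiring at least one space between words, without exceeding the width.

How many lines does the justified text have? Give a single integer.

Answer: 16

Derivation:
Line 1: ['language'] (min_width=8, slack=3)
Line 2: ['library'] (min_width=7, slack=4)
Line 3: ['window'] (min_width=6, slack=5)
Line 4: ['pencil'] (min_width=6, slack=5)
Line 5: ['desert', 'fox'] (min_width=10, slack=1)
Line 6: ['plate', 'fruit'] (min_width=11, slack=0)
Line 7: ['address'] (min_width=7, slack=4)
Line 8: ['angry', 'light'] (min_width=11, slack=0)
Line 9: ['bear', 'sun'] (min_width=8, slack=3)
Line 10: ['capture'] (min_width=7, slack=4)
Line 11: ['kitchen'] (min_width=7, slack=4)
Line 12: ['electric'] (min_width=8, slack=3)
Line 13: ['box', 'quickly'] (min_width=11, slack=0)
Line 14: ['salty', 'end'] (min_width=9, slack=2)
Line 15: ['guitar'] (min_width=6, slack=5)
Line 16: ['pepper'] (min_width=6, slack=5)
Total lines: 16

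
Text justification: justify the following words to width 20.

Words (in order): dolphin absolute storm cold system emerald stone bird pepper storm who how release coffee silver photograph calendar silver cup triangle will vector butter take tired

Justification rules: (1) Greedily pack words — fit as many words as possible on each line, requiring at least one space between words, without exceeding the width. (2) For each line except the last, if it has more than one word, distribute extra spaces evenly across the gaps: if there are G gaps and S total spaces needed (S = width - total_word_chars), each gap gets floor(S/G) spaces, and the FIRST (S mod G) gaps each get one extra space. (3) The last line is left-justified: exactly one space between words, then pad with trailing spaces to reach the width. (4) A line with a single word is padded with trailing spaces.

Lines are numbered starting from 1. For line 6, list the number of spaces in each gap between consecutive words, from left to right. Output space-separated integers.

Line 1: ['dolphin', 'absolute'] (min_width=16, slack=4)
Line 2: ['storm', 'cold', 'system'] (min_width=17, slack=3)
Line 3: ['emerald', 'stone', 'bird'] (min_width=18, slack=2)
Line 4: ['pepper', 'storm', 'who', 'how'] (min_width=20, slack=0)
Line 5: ['release', 'coffee'] (min_width=14, slack=6)
Line 6: ['silver', 'photograph'] (min_width=17, slack=3)
Line 7: ['calendar', 'silver', 'cup'] (min_width=19, slack=1)
Line 8: ['triangle', 'will', 'vector'] (min_width=20, slack=0)
Line 9: ['butter', 'take', 'tired'] (min_width=17, slack=3)

Answer: 4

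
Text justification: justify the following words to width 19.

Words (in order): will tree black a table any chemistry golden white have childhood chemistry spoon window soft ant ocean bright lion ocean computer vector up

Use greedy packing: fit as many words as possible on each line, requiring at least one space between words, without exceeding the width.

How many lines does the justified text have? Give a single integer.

Line 1: ['will', 'tree', 'black', 'a'] (min_width=17, slack=2)
Line 2: ['table', 'any', 'chemistry'] (min_width=19, slack=0)
Line 3: ['golden', 'white', 'have'] (min_width=17, slack=2)
Line 4: ['childhood', 'chemistry'] (min_width=19, slack=0)
Line 5: ['spoon', 'window', 'soft'] (min_width=17, slack=2)
Line 6: ['ant', 'ocean', 'bright'] (min_width=16, slack=3)
Line 7: ['lion', 'ocean', 'computer'] (min_width=19, slack=0)
Line 8: ['vector', 'up'] (min_width=9, slack=10)
Total lines: 8

Answer: 8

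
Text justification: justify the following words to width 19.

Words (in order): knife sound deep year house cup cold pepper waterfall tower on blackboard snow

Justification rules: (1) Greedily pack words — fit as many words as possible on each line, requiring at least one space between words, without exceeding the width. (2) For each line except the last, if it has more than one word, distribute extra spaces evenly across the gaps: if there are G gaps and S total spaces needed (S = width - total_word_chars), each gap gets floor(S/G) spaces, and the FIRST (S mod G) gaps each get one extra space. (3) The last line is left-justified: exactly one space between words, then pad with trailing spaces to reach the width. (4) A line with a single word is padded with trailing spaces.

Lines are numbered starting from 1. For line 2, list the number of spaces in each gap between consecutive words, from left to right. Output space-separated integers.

Answer: 1 1 1

Derivation:
Line 1: ['knife', 'sound', 'deep'] (min_width=16, slack=3)
Line 2: ['year', 'house', 'cup', 'cold'] (min_width=19, slack=0)
Line 3: ['pepper', 'waterfall'] (min_width=16, slack=3)
Line 4: ['tower', 'on', 'blackboard'] (min_width=19, slack=0)
Line 5: ['snow'] (min_width=4, slack=15)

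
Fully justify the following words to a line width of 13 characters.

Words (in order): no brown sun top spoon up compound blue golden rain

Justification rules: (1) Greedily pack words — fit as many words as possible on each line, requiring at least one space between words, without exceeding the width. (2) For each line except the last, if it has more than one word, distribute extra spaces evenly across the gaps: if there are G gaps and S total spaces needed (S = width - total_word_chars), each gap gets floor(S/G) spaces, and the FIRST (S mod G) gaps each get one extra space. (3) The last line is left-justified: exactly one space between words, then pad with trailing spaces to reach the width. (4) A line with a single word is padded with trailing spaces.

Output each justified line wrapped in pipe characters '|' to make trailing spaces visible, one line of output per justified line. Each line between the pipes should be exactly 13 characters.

Answer: |no  brown sun|
|top  spoon up|
|compound blue|
|golden rain  |

Derivation:
Line 1: ['no', 'brown', 'sun'] (min_width=12, slack=1)
Line 2: ['top', 'spoon', 'up'] (min_width=12, slack=1)
Line 3: ['compound', 'blue'] (min_width=13, slack=0)
Line 4: ['golden', 'rain'] (min_width=11, slack=2)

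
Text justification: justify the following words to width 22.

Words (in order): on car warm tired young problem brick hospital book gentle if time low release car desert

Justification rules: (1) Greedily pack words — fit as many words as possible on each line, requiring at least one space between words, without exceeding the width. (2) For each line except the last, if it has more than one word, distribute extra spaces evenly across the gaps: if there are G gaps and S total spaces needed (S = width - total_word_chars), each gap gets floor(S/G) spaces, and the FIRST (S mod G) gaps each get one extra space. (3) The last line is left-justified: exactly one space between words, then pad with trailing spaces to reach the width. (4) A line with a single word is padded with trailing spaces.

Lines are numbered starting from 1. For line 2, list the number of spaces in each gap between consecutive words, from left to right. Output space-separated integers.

Line 1: ['on', 'car', 'warm', 'tired'] (min_width=17, slack=5)
Line 2: ['young', 'problem', 'brick'] (min_width=19, slack=3)
Line 3: ['hospital', 'book', 'gentle'] (min_width=20, slack=2)
Line 4: ['if', 'time', 'low', 'release'] (min_width=19, slack=3)
Line 5: ['car', 'desert'] (min_width=10, slack=12)

Answer: 3 2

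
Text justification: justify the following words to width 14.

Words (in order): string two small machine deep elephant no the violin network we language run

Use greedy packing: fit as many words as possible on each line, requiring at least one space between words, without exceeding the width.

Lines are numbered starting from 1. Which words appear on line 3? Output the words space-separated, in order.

Answer: deep elephant

Derivation:
Line 1: ['string', 'two'] (min_width=10, slack=4)
Line 2: ['small', 'machine'] (min_width=13, slack=1)
Line 3: ['deep', 'elephant'] (min_width=13, slack=1)
Line 4: ['no', 'the', 'violin'] (min_width=13, slack=1)
Line 5: ['network', 'we'] (min_width=10, slack=4)
Line 6: ['language', 'run'] (min_width=12, slack=2)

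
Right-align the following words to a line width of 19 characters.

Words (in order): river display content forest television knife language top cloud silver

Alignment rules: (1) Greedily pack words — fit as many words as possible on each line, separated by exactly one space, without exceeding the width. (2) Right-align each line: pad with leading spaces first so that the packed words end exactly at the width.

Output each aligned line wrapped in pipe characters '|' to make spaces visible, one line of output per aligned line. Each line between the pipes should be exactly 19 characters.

Line 1: ['river', 'display'] (min_width=13, slack=6)
Line 2: ['content', 'forest'] (min_width=14, slack=5)
Line 3: ['television', 'knife'] (min_width=16, slack=3)
Line 4: ['language', 'top', 'cloud'] (min_width=18, slack=1)
Line 5: ['silver'] (min_width=6, slack=13)

Answer: |      river display|
|     content forest|
|   television knife|
| language top cloud|
|             silver|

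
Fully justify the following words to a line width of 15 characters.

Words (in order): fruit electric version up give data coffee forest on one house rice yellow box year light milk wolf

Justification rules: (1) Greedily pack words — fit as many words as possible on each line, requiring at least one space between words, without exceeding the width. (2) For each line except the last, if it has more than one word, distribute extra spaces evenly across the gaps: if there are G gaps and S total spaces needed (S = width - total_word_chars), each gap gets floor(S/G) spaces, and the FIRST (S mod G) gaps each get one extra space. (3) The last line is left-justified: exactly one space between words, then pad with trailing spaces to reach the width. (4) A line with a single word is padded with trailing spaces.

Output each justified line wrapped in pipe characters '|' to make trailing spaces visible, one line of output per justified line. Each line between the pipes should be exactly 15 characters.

Answer: |fruit  electric|
|version up give|
|data     coffee|
|forest  on  one|
|house      rice|
|yellow box year|
|light milk wolf|

Derivation:
Line 1: ['fruit', 'electric'] (min_width=14, slack=1)
Line 2: ['version', 'up', 'give'] (min_width=15, slack=0)
Line 3: ['data', 'coffee'] (min_width=11, slack=4)
Line 4: ['forest', 'on', 'one'] (min_width=13, slack=2)
Line 5: ['house', 'rice'] (min_width=10, slack=5)
Line 6: ['yellow', 'box', 'year'] (min_width=15, slack=0)
Line 7: ['light', 'milk', 'wolf'] (min_width=15, slack=0)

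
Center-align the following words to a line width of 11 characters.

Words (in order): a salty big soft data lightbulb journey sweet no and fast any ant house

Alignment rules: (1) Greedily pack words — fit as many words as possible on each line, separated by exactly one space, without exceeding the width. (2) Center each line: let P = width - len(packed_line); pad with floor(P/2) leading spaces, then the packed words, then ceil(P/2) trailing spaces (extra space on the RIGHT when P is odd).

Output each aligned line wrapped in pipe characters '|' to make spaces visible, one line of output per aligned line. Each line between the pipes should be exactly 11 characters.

Answer: |a salty big|
| soft data |
| lightbulb |
|  journey  |
| sweet no  |
| and fast  |
|  any ant  |
|   house   |

Derivation:
Line 1: ['a', 'salty', 'big'] (min_width=11, slack=0)
Line 2: ['soft', 'data'] (min_width=9, slack=2)
Line 3: ['lightbulb'] (min_width=9, slack=2)
Line 4: ['journey'] (min_width=7, slack=4)
Line 5: ['sweet', 'no'] (min_width=8, slack=3)
Line 6: ['and', 'fast'] (min_width=8, slack=3)
Line 7: ['any', 'ant'] (min_width=7, slack=4)
Line 8: ['house'] (min_width=5, slack=6)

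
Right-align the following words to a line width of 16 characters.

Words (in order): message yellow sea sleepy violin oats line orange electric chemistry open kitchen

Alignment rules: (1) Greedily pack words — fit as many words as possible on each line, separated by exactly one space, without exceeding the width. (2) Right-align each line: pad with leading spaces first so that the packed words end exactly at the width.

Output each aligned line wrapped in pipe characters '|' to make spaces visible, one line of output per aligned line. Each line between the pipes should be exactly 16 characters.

Line 1: ['message', 'yellow'] (min_width=14, slack=2)
Line 2: ['sea', 'sleepy'] (min_width=10, slack=6)
Line 3: ['violin', 'oats', 'line'] (min_width=16, slack=0)
Line 4: ['orange', 'electric'] (min_width=15, slack=1)
Line 5: ['chemistry', 'open'] (min_width=14, slack=2)
Line 6: ['kitchen'] (min_width=7, slack=9)

Answer: |  message yellow|
|      sea sleepy|
|violin oats line|
| orange electric|
|  chemistry open|
|         kitchen|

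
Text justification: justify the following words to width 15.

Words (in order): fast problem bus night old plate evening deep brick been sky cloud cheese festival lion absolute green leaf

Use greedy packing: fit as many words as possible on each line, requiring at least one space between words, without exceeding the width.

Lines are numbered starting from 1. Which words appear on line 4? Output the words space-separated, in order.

Line 1: ['fast', 'problem'] (min_width=12, slack=3)
Line 2: ['bus', 'night', 'old'] (min_width=13, slack=2)
Line 3: ['plate', 'evening'] (min_width=13, slack=2)
Line 4: ['deep', 'brick', 'been'] (min_width=15, slack=0)
Line 5: ['sky', 'cloud'] (min_width=9, slack=6)
Line 6: ['cheese', 'festival'] (min_width=15, slack=0)
Line 7: ['lion', 'absolute'] (min_width=13, slack=2)
Line 8: ['green', 'leaf'] (min_width=10, slack=5)

Answer: deep brick been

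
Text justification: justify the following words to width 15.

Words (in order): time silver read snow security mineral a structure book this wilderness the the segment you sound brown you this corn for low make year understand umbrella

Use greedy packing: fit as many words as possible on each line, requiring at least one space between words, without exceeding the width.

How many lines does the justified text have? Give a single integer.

Line 1: ['time', 'silver'] (min_width=11, slack=4)
Line 2: ['read', 'snow'] (min_width=9, slack=6)
Line 3: ['security'] (min_width=8, slack=7)
Line 4: ['mineral', 'a'] (min_width=9, slack=6)
Line 5: ['structure', 'book'] (min_width=14, slack=1)
Line 6: ['this', 'wilderness'] (min_width=15, slack=0)
Line 7: ['the', 'the', 'segment'] (min_width=15, slack=0)
Line 8: ['you', 'sound', 'brown'] (min_width=15, slack=0)
Line 9: ['you', 'this', 'corn'] (min_width=13, slack=2)
Line 10: ['for', 'low', 'make'] (min_width=12, slack=3)
Line 11: ['year', 'understand'] (min_width=15, slack=0)
Line 12: ['umbrella'] (min_width=8, slack=7)
Total lines: 12

Answer: 12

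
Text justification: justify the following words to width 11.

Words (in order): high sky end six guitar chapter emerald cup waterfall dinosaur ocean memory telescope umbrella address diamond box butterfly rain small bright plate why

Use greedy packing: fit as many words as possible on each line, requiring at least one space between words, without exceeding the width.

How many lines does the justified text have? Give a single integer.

Answer: 17

Derivation:
Line 1: ['high', 'sky'] (min_width=8, slack=3)
Line 2: ['end', 'six'] (min_width=7, slack=4)
Line 3: ['guitar'] (min_width=6, slack=5)
Line 4: ['chapter'] (min_width=7, slack=4)
Line 5: ['emerald', 'cup'] (min_width=11, slack=0)
Line 6: ['waterfall'] (min_width=9, slack=2)
Line 7: ['dinosaur'] (min_width=8, slack=3)
Line 8: ['ocean'] (min_width=5, slack=6)
Line 9: ['memory'] (min_width=6, slack=5)
Line 10: ['telescope'] (min_width=9, slack=2)
Line 11: ['umbrella'] (min_width=8, slack=3)
Line 12: ['address'] (min_width=7, slack=4)
Line 13: ['diamond', 'box'] (min_width=11, slack=0)
Line 14: ['butterfly'] (min_width=9, slack=2)
Line 15: ['rain', 'small'] (min_width=10, slack=1)
Line 16: ['bright'] (min_width=6, slack=5)
Line 17: ['plate', 'why'] (min_width=9, slack=2)
Total lines: 17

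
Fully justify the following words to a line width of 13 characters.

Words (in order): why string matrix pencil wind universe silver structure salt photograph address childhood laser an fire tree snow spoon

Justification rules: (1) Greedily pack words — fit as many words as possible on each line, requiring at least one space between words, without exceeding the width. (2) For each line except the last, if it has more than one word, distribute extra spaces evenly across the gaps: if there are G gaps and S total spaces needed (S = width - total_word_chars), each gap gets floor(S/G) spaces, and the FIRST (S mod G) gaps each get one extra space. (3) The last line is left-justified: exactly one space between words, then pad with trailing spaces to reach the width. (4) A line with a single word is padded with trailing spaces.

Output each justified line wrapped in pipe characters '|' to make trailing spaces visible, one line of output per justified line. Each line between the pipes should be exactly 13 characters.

Line 1: ['why', 'string'] (min_width=10, slack=3)
Line 2: ['matrix', 'pencil'] (min_width=13, slack=0)
Line 3: ['wind', 'universe'] (min_width=13, slack=0)
Line 4: ['silver'] (min_width=6, slack=7)
Line 5: ['structure'] (min_width=9, slack=4)
Line 6: ['salt'] (min_width=4, slack=9)
Line 7: ['photograph'] (min_width=10, slack=3)
Line 8: ['address'] (min_width=7, slack=6)
Line 9: ['childhood'] (min_width=9, slack=4)
Line 10: ['laser', 'an', 'fire'] (min_width=13, slack=0)
Line 11: ['tree', 'snow'] (min_width=9, slack=4)
Line 12: ['spoon'] (min_width=5, slack=8)

Answer: |why    string|
|matrix pencil|
|wind universe|
|silver       |
|structure    |
|salt         |
|photograph   |
|address      |
|childhood    |
|laser an fire|
|tree     snow|
|spoon        |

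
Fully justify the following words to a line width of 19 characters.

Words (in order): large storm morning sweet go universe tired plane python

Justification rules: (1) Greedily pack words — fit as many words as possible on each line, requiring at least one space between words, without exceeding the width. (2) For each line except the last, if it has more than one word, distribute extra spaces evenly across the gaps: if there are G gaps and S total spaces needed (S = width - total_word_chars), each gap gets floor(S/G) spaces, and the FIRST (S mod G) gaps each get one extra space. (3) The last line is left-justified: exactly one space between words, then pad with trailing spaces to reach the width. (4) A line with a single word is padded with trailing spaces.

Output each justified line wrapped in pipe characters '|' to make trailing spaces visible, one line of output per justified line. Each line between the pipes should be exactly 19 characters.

Line 1: ['large', 'storm', 'morning'] (min_width=19, slack=0)
Line 2: ['sweet', 'go', 'universe'] (min_width=17, slack=2)
Line 3: ['tired', 'plane', 'python'] (min_width=18, slack=1)

Answer: |large storm morning|
|sweet  go  universe|
|tired plane python |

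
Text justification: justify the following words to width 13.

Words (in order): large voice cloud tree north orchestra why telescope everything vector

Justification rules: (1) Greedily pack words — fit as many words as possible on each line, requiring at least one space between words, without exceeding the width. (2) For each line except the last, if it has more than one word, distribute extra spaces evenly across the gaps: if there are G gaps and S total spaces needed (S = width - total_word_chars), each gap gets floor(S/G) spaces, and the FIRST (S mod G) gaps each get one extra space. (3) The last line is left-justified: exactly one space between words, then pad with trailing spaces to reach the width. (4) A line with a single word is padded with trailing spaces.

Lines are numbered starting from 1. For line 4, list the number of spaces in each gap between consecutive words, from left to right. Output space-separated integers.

Line 1: ['large', 'voice'] (min_width=11, slack=2)
Line 2: ['cloud', 'tree'] (min_width=10, slack=3)
Line 3: ['north'] (min_width=5, slack=8)
Line 4: ['orchestra', 'why'] (min_width=13, slack=0)
Line 5: ['telescope'] (min_width=9, slack=4)
Line 6: ['everything'] (min_width=10, slack=3)
Line 7: ['vector'] (min_width=6, slack=7)

Answer: 1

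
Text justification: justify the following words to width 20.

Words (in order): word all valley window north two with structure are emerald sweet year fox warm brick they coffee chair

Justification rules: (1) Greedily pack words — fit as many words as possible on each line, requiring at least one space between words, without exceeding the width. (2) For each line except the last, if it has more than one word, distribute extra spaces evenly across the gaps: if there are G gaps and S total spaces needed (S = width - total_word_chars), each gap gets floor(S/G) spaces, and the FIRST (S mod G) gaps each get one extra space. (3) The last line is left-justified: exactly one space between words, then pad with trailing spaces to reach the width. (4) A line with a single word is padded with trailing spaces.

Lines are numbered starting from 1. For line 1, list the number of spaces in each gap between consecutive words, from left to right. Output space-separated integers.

Answer: 4 3

Derivation:
Line 1: ['word', 'all', 'valley'] (min_width=15, slack=5)
Line 2: ['window', 'north', 'two'] (min_width=16, slack=4)
Line 3: ['with', 'structure', 'are'] (min_width=18, slack=2)
Line 4: ['emerald', 'sweet', 'year'] (min_width=18, slack=2)
Line 5: ['fox', 'warm', 'brick', 'they'] (min_width=19, slack=1)
Line 6: ['coffee', 'chair'] (min_width=12, slack=8)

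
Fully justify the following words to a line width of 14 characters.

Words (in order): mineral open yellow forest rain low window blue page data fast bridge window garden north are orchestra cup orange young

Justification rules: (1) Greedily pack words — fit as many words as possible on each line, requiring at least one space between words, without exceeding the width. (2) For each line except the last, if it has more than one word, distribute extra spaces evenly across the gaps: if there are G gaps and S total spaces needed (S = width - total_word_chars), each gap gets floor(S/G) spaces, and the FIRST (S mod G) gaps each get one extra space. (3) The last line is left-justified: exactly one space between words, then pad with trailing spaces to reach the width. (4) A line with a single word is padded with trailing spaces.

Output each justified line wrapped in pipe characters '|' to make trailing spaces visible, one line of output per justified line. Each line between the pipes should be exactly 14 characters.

Answer: |mineral   open|
|yellow  forest|
|rain       low|
|window    blue|
|page data fast|
|bridge  window|
|garden   north|
|are  orchestra|
|cup     orange|
|young         |

Derivation:
Line 1: ['mineral', 'open'] (min_width=12, slack=2)
Line 2: ['yellow', 'forest'] (min_width=13, slack=1)
Line 3: ['rain', 'low'] (min_width=8, slack=6)
Line 4: ['window', 'blue'] (min_width=11, slack=3)
Line 5: ['page', 'data', 'fast'] (min_width=14, slack=0)
Line 6: ['bridge', 'window'] (min_width=13, slack=1)
Line 7: ['garden', 'north'] (min_width=12, slack=2)
Line 8: ['are', 'orchestra'] (min_width=13, slack=1)
Line 9: ['cup', 'orange'] (min_width=10, slack=4)
Line 10: ['young'] (min_width=5, slack=9)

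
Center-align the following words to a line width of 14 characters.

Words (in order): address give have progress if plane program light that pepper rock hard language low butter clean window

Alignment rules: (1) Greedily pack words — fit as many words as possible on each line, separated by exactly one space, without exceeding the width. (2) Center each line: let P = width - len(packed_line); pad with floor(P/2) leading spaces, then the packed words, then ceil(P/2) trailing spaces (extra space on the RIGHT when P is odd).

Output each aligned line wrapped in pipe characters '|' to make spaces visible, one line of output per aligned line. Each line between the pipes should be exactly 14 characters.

Answer: | address give |
|have progress |
|   if plane   |
|program light |
| that pepper  |
|  rock hard   |
| language low |
| butter clean |
|    window    |

Derivation:
Line 1: ['address', 'give'] (min_width=12, slack=2)
Line 2: ['have', 'progress'] (min_width=13, slack=1)
Line 3: ['if', 'plane'] (min_width=8, slack=6)
Line 4: ['program', 'light'] (min_width=13, slack=1)
Line 5: ['that', 'pepper'] (min_width=11, slack=3)
Line 6: ['rock', 'hard'] (min_width=9, slack=5)
Line 7: ['language', 'low'] (min_width=12, slack=2)
Line 8: ['butter', 'clean'] (min_width=12, slack=2)
Line 9: ['window'] (min_width=6, slack=8)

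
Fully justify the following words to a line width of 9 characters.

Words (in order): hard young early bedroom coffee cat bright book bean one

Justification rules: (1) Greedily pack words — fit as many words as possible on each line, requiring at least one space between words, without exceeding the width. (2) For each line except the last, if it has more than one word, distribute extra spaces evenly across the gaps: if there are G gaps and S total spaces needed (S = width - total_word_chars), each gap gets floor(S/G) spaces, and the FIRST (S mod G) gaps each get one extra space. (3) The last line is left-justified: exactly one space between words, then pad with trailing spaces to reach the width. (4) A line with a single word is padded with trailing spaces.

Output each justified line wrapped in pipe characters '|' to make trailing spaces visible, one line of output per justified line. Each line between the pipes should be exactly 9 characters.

Line 1: ['hard'] (min_width=4, slack=5)
Line 2: ['young'] (min_width=5, slack=4)
Line 3: ['early'] (min_width=5, slack=4)
Line 4: ['bedroom'] (min_width=7, slack=2)
Line 5: ['coffee'] (min_width=6, slack=3)
Line 6: ['cat'] (min_width=3, slack=6)
Line 7: ['bright'] (min_width=6, slack=3)
Line 8: ['book', 'bean'] (min_width=9, slack=0)
Line 9: ['one'] (min_width=3, slack=6)

Answer: |hard     |
|young    |
|early    |
|bedroom  |
|coffee   |
|cat      |
|bright   |
|book bean|
|one      |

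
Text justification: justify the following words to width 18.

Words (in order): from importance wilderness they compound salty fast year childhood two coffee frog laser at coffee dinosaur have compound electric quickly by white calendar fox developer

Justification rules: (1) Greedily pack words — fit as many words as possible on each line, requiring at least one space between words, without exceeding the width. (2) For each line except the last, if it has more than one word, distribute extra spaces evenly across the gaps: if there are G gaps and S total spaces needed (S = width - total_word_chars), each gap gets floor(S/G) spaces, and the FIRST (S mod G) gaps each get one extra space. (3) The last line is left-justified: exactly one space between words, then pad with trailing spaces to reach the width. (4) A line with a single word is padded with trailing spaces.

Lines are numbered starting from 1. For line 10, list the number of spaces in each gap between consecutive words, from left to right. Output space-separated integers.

Answer: 2 1

Derivation:
Line 1: ['from', 'importance'] (min_width=15, slack=3)
Line 2: ['wilderness', 'they'] (min_width=15, slack=3)
Line 3: ['compound', 'salty'] (min_width=14, slack=4)
Line 4: ['fast', 'year'] (min_width=9, slack=9)
Line 5: ['childhood', 'two'] (min_width=13, slack=5)
Line 6: ['coffee', 'frog', 'laser'] (min_width=17, slack=1)
Line 7: ['at', 'coffee', 'dinosaur'] (min_width=18, slack=0)
Line 8: ['have', 'compound'] (min_width=13, slack=5)
Line 9: ['electric', 'quickly'] (min_width=16, slack=2)
Line 10: ['by', 'white', 'calendar'] (min_width=17, slack=1)
Line 11: ['fox', 'developer'] (min_width=13, slack=5)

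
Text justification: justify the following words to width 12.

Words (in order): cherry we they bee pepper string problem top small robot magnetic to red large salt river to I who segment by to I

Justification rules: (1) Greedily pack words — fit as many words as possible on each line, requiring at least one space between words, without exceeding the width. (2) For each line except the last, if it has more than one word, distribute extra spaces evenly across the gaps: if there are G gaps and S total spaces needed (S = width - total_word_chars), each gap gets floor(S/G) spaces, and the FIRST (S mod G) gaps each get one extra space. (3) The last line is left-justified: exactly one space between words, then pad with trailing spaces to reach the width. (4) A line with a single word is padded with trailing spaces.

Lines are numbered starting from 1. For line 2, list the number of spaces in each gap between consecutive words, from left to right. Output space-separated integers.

Answer: 5

Derivation:
Line 1: ['cherry', 'we'] (min_width=9, slack=3)
Line 2: ['they', 'bee'] (min_width=8, slack=4)
Line 3: ['pepper'] (min_width=6, slack=6)
Line 4: ['string'] (min_width=6, slack=6)
Line 5: ['problem', 'top'] (min_width=11, slack=1)
Line 6: ['small', 'robot'] (min_width=11, slack=1)
Line 7: ['magnetic', 'to'] (min_width=11, slack=1)
Line 8: ['red', 'large'] (min_width=9, slack=3)
Line 9: ['salt', 'river'] (min_width=10, slack=2)
Line 10: ['to', 'I', 'who'] (min_width=8, slack=4)
Line 11: ['segment', 'by'] (min_width=10, slack=2)
Line 12: ['to', 'I'] (min_width=4, slack=8)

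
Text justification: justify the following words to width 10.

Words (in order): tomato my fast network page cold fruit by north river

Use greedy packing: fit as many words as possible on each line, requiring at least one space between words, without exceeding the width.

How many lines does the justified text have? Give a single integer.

Line 1: ['tomato', 'my'] (min_width=9, slack=1)
Line 2: ['fast'] (min_width=4, slack=6)
Line 3: ['network'] (min_width=7, slack=3)
Line 4: ['page', 'cold'] (min_width=9, slack=1)
Line 5: ['fruit', 'by'] (min_width=8, slack=2)
Line 6: ['north'] (min_width=5, slack=5)
Line 7: ['river'] (min_width=5, slack=5)
Total lines: 7

Answer: 7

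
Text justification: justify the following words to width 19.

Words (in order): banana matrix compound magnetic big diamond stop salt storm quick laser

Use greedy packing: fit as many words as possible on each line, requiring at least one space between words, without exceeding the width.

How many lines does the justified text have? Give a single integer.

Answer: 5

Derivation:
Line 1: ['banana', 'matrix'] (min_width=13, slack=6)
Line 2: ['compound', 'magnetic'] (min_width=17, slack=2)
Line 3: ['big', 'diamond', 'stop'] (min_width=16, slack=3)
Line 4: ['salt', 'storm', 'quick'] (min_width=16, slack=3)
Line 5: ['laser'] (min_width=5, slack=14)
Total lines: 5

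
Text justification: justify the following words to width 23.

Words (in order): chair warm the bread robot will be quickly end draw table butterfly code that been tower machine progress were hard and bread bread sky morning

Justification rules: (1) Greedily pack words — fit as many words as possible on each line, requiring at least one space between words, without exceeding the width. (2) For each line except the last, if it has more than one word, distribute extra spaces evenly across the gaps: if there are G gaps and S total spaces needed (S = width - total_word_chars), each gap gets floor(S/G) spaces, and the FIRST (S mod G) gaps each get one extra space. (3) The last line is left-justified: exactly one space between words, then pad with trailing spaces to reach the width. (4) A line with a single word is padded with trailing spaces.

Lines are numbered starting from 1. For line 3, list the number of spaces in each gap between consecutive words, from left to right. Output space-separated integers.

Answer: 6 5

Derivation:
Line 1: ['chair', 'warm', 'the', 'bread'] (min_width=20, slack=3)
Line 2: ['robot', 'will', 'be', 'quickly'] (min_width=21, slack=2)
Line 3: ['end', 'draw', 'table'] (min_width=14, slack=9)
Line 4: ['butterfly', 'code', 'that'] (min_width=19, slack=4)
Line 5: ['been', 'tower', 'machine'] (min_width=18, slack=5)
Line 6: ['progress', 'were', 'hard', 'and'] (min_width=22, slack=1)
Line 7: ['bread', 'bread', 'sky', 'morning'] (min_width=23, slack=0)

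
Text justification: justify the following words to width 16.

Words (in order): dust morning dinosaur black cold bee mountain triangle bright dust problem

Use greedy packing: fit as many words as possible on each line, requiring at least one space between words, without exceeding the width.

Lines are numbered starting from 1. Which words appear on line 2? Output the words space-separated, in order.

Line 1: ['dust', 'morning'] (min_width=12, slack=4)
Line 2: ['dinosaur', 'black'] (min_width=14, slack=2)
Line 3: ['cold', 'bee'] (min_width=8, slack=8)
Line 4: ['mountain'] (min_width=8, slack=8)
Line 5: ['triangle', 'bright'] (min_width=15, slack=1)
Line 6: ['dust', 'problem'] (min_width=12, slack=4)

Answer: dinosaur black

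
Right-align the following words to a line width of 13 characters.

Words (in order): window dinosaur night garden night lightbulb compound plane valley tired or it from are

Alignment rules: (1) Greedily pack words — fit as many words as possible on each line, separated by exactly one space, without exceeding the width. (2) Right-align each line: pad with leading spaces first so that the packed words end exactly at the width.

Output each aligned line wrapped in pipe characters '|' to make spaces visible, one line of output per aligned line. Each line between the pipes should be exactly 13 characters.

Line 1: ['window'] (min_width=6, slack=7)
Line 2: ['dinosaur'] (min_width=8, slack=5)
Line 3: ['night', 'garden'] (min_width=12, slack=1)
Line 4: ['night'] (min_width=5, slack=8)
Line 5: ['lightbulb'] (min_width=9, slack=4)
Line 6: ['compound'] (min_width=8, slack=5)
Line 7: ['plane', 'valley'] (min_width=12, slack=1)
Line 8: ['tired', 'or', 'it'] (min_width=11, slack=2)
Line 9: ['from', 'are'] (min_width=8, slack=5)

Answer: |       window|
|     dinosaur|
| night garden|
|        night|
|    lightbulb|
|     compound|
| plane valley|
|  tired or it|
|     from are|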